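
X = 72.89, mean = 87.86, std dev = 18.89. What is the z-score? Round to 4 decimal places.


z = (X - mu) / sigma
X - mu = 72.89 - 87.86 = -14.97
z = -14.97 / 18.89 = -1497/1889 ≈ -0.792483

-0.7925


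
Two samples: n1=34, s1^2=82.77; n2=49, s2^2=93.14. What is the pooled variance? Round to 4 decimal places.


sp^2 = ((n1-1)*s1^2 + (n2-1)*s2^2)/(n1+n2-2)
(n1-1)*s1^2 = 33 * 82.77 = 2731.41
(n2-1)*s2^2 = 48 * 93.14 = 4470.72
numerator = 2731.41 + 4470.72 = 7202.13
n1+n2-2 = 81
sp^2 = 7202.13 / 81 = 240071/2700 ≈ 88.915185

88.9152


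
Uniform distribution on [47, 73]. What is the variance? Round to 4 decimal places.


Var = (b-a)^2 / 12
(b-a)^2 = (73 - 47)^2 = 676
Var = 676/12 ≈ 56.333333

56.3333


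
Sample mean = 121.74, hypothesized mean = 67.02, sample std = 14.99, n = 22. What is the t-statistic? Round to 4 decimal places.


t = (xbar - mu0) / (s/sqrt(n))
xbar - mu0 = 121.74 - 67.02 = 54.72
sqrt(22) ≈ 4.69041576
s/sqrt(n) = 14.99 / 4.69041576 ≈ 3.19587874
t = 54.72 / 3.19587874 ≈ 17.122051

17.1221


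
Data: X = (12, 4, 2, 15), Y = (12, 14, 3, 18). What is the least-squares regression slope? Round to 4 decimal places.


b = sum((xi-xbar)(yi-ybar)) / sum((xi-xbar)^2)
n = 4, xbar = 33/4 = 8.25, ybar = 47/4 = 11.75
Sxy = sum((xi-xbar)(yi-ybar)) = 88.25
Sxx = sum((xi-xbar)^2) = 116.75
b = Sxy / Sxx = 353/467 ≈ 0.755889

0.7559


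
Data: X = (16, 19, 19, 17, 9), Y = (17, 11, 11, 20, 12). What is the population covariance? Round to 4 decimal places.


Cov = (1/n)*sum((xi-xbar)(yi-ybar))
n = 5, xbar = 80/5 = 16, ybar = 71/5 = 14.2
sum((xi-xbar)(yi-ybar)) = 2
Cov = 2 / 5 = 0.4

0.4000


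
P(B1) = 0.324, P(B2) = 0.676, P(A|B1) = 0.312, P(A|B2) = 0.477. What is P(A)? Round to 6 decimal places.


P(A) = P(A|B1)*P(B1) + P(A|B2)*P(B2)
P(A|B1)*P(B1) = 0.312 * 0.324 = 0.101088
P(A|B2)*P(B2) = 0.477 * 0.676 = 0.322452
P(A) = 0.101088 + 0.322452 = 0.42354

0.423540


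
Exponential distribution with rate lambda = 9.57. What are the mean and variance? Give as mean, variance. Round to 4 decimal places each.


mean = 1/lam, var = 1/lam^2
mean = 1 / 9.57 = 100/957 ≈ 0.104493
lam^2 = 9.57^2 = 91.5849
var = 1 / 91.5849 ≈ 0.010919

0.1045, 0.0109


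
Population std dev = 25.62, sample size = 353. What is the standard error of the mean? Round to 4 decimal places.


SE = sigma / sqrt(n)
sqrt(353) ≈ 18.788294
SE = 25.62 / 18.788294 ≈ 1.363615

1.3636


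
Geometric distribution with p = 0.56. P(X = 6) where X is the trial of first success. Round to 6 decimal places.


P = (1-p)^(k-1) * p
(1-p)^(k-1) = 0.44^5 ≈ 0.01649162
P = 0.01649162 * 0.56 ≈ 0.009235309

0.009235


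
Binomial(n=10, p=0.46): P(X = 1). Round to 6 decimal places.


P = C(n,k) * p^k * (1-p)^(n-k)
C(10,1) = 10
p^k = 0.46^1 = 0.46
(1-p)^(n-k) = 0.54^9 ≈ 0.003904306
P = 10 * 0.46 * 0.003904306 ≈ 0.017960

0.017960


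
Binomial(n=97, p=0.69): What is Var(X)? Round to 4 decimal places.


Var = n*p*(1-p) = 97 * 0.69 * 0.31 = 20.7483

20.7483


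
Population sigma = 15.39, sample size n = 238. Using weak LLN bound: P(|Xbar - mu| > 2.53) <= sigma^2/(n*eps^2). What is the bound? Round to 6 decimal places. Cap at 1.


bound = min(1, sigma^2/(n*eps^2))
sigma^2 = 15.39^2 = 236.8521
n*eps^2 = 238 * 2.53^2 = 238 * 6.4009 = 1523.4142
sigma^2/(n*eps^2) = 236.8521 / 1523.4142 ≈ 0.15547453

0.155475


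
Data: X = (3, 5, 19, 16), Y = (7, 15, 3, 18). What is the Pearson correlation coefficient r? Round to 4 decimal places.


r = sum((xi-xbar)(yi-ybar)) / sqrt(sum((xi-xbar)^2) * sum((yi-ybar)^2))
n = 4, xbar = 43/4 = 10.75, ybar = 43/4 = 10.75
Sxy = sum((xi-xbar)(yi-ybar)) = -21.25
Sxx = sum((xi-xbar)^2) = 188.75
Syy = sum((yi-ybar)^2) = 144.75
sqrt(Sxx*Syy) ≈ 165.292355
r = Sxy / sqrt(Sxx*Syy) = -21.25 / 165.292355 ≈ -0.128560

-0.1286


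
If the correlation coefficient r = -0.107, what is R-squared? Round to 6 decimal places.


R^2 = r^2 = (-0.107)^2 = 0.011449

0.011449


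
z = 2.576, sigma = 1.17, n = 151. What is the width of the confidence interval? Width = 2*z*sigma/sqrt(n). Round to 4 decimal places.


width = 2*z*sigma/sqrt(n)
2*z*sigma = 2 * 2.576 * 1.17 = 6.02784
sqrt(151) ≈ 12.288206
width = 6.02784 / 12.288206 ≈ 0.490539

0.4905


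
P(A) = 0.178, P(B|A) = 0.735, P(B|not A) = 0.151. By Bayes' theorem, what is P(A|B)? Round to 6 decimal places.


P(A|B) = P(B|A)*P(A) / P(B), P(B) = P(B|A)*P(A) + P(B|not A)*P(not A)
P(B|A)*P(A) = 0.735 * 0.178 = 0.13083
P(B|not A)*P(not A) = 0.151 * 0.822 = 0.124122
P(B) = 0.13083 + 0.124122 = 0.254952
P(A|B) = 0.13083 / 0.254952 ≈ 0.51315542

0.513155


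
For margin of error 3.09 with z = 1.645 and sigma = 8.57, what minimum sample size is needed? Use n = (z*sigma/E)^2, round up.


z*sigma/E = 1.645 * 8.57 / 3.09 ≈ 4.562346
(z*sigma/E)^2 ≈ 20.815004
round up: n = 21

21


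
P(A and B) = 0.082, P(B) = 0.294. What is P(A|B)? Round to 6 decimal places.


P(A|B) = P(A and B) / P(B) = 0.082 / 0.294 = 41/147 ≈ 0.27891156

0.278912


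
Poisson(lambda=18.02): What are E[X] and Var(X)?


E[X] = Var(X) = lambda = 18.02

18.02, 18.02


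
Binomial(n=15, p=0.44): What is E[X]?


E[X] = n*p = 15 * 0.44 = 6.6

6.6


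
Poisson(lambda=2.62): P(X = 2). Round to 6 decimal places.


P = e^(-lam) * lam^k / k!
e^(-2.62) ≈ 0.07280286
lam^k = 2.62^2 = 6.8644
k! = 2! = 2
P = 0.07280286 * 6.8644 / 2 ≈ 0.249874

0.249874


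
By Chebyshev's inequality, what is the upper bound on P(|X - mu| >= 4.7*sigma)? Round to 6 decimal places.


P <= 1/k^2
k^2 = 4.7^2 = 22.09
1/k^2 = 1 / 22.09 = 100/2209 ≈ 0.04526935

0.045269


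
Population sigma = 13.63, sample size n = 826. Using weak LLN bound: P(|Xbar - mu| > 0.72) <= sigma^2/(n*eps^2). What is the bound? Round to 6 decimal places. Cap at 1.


bound = min(1, sigma^2/(n*eps^2))
sigma^2 = 13.63^2 = 185.7769
n*eps^2 = 826 * 0.72^2 = 826 * 0.5184 = 428.1984
sigma^2/(n*eps^2) = 185.7769 / 428.1984 ≈ 0.43385706

0.433857


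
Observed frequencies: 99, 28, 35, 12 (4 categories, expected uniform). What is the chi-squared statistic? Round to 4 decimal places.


chi2 = sum((O-E)^2/E), E = total/4
total = 174, E = 174/4 = 43.5
(99 - 43.5)^2 / 43.5 = 3080.25 / 43.5 = 4107/58 ≈ 70.810345
(28 - 43.5)^2 / 43.5 = 240.25 / 43.5 = 961/174 ≈ 5.522989
(35 - 43.5)^2 / 43.5 = 72.25 / 43.5 = 289/174 ≈ 1.660920
(12 - 43.5)^2 / 43.5 = 992.25 / 43.5 = 1323/58 ≈ 22.810345
chi2 = 8770/87 ≈ 100.804598

100.8046


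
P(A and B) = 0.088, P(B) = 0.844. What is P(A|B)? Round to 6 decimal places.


P(A|B) = P(A and B) / P(B) = 0.088 / 0.844 = 22/211 ≈ 0.10426540

0.104265


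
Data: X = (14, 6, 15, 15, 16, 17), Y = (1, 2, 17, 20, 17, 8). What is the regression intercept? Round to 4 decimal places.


a = ybar - b*xbar, where b = sum((xi-xbar)(yi-ybar)) / sum((xi-xbar)^2)
n = 6, xbar = 83/6 ≈ 13.833333, ybar = 65/6 ≈ 10.833333
Sxy = sum((xi-xbar)(yi-ybar)) = 539/6 ≈ 89.833333
Sxx = sum((xi-xbar)^2) = 473/6 ≈ 78.833333
b = Sxy / Sxx = 49/43 ≈ 1.139535
a = 10.833333 - 1.139535 * 13.833333 = -212/43 ≈ -4.930233

-4.9302


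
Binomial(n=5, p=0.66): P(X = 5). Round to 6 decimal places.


P = C(n,k) * p^k * (1-p)^(n-k)
C(5,5) = 1
p^k = 0.66^5 ≈ 0.1252333
(1-p)^(n-k) = 0.34^0 = 1
P = 1 * 0.1252333 * 1 ≈ 0.125233

0.125233


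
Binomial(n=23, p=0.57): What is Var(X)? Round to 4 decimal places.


Var = n*p*(1-p) = 23 * 0.57 * 0.43 = 5.6373

5.6373


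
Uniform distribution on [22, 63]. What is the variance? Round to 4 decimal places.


Var = (b-a)^2 / 12
(b-a)^2 = (63 - 22)^2 = 1681
Var = 1681/12 ≈ 140.083333

140.0833


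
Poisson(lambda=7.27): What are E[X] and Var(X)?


E[X] = Var(X) = lambda = 7.27

7.27, 7.27


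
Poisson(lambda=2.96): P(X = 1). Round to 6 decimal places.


P = e^(-lam) * lam^k / k!
e^(-2.96) ≈ 0.05181892
lam^k = 2.96^1 = 2.96
k! = 1! = 1
P = 0.05181892 * 2.96 / 1 ≈ 0.153384

0.153384


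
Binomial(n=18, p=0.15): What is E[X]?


E[X] = n*p = 18 * 0.15 = 2.7

2.7


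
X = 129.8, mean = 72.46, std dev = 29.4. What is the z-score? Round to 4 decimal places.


z = (X - mu) / sigma
X - mu = 129.8 - 72.46 = 57.34
z = 57.34 / 29.4 = 2867/1470 ≈ 1.950340

1.9503


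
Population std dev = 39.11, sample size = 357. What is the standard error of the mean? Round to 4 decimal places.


SE = sigma / sqrt(n)
sqrt(357) ≈ 18.894444
SE = 39.11 / 18.894444 ≈ 2.069921

2.0699


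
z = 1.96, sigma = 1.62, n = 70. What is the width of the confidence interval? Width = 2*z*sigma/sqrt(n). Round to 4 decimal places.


width = 2*z*sigma/sqrt(n)
2*z*sigma = 2 * 1.96 * 1.62 = 6.3504
sqrt(70) ≈ 8.366600
width = 6.3504 / 8.366600 ≈ 0.759018

0.7590


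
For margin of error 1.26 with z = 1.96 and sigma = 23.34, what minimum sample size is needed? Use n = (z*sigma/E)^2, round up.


z*sigma/E = 1.96 * 23.34 / 1.26 = 2723/75 ≈ 36.306667
(z*sigma/E)^2 = 7414729/5625 ≈ 1318.174044
round up: n = 1319

1319


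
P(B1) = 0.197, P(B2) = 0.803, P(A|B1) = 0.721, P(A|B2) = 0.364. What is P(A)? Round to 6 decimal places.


P(A) = P(A|B1)*P(B1) + P(A|B2)*P(B2)
P(A|B1)*P(B1) = 0.721 * 0.197 = 0.142037
P(A|B2)*P(B2) = 0.364 * 0.803 = 0.292292
P(A) = 0.142037 + 0.292292 = 0.434329

0.434329


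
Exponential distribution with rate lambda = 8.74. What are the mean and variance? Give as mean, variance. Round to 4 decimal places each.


mean = 1/lam, var = 1/lam^2
mean = 1 / 8.74 = 50/437 ≈ 0.114416
lam^2 = 8.74^2 = 76.3876
var = 1 / 76.3876 ≈ 0.013091

0.1144, 0.0131


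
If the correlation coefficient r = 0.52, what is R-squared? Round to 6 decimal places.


R^2 = r^2 = (0.52)^2 = 0.2704

0.270400


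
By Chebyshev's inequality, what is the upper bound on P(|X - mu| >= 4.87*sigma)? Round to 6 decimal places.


P <= 1/k^2
k^2 = 4.87^2 = 23.7169
1/k^2 = 1 / 23.7169 ≈ 0.04216403

0.042164


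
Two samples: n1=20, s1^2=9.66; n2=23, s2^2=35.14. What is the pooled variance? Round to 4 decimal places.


sp^2 = ((n1-1)*s1^2 + (n2-1)*s2^2)/(n1+n2-2)
(n1-1)*s1^2 = 19 * 9.66 = 183.54
(n2-1)*s2^2 = 22 * 35.14 = 773.08
numerator = 183.54 + 773.08 = 956.62
n1+n2-2 = 41
sp^2 = 956.62 / 41 = 47831/2050 ≈ 23.332195

23.3322


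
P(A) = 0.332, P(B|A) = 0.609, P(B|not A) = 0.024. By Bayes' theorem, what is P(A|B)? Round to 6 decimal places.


P(A|B) = P(B|A)*P(A) / P(B), P(B) = P(B|A)*P(A) + P(B|not A)*P(not A)
P(B|A)*P(A) = 0.609 * 0.332 = 0.202188
P(B|not A)*P(not A) = 0.024 * 0.668 = 0.016032
P(B) = 0.202188 + 0.016032 = 0.21822
P(A|B) = 0.202188 / 0.21822 ≈ 0.92653286

0.926533


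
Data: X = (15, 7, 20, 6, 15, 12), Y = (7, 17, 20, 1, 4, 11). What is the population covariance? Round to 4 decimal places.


Cov = (1/n)*sum((xi-xbar)(yi-ybar))
n = 6, xbar = 75/6 = 12.5, ybar = 60/6 = 10
sum((xi-xbar)(yi-ybar)) = 72
Cov = 72 / 6 = 12

12.0000


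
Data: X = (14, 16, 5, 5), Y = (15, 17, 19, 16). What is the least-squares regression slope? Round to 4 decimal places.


b = sum((xi-xbar)(yi-ybar)) / sum((xi-xbar)^2)
n = 4, xbar = 40/4 = 10, ybar = 67/4 = 16.75
Sxy = sum((xi-xbar)(yi-ybar)) = -13
Sxx = sum((xi-xbar)^2) = 102
b = Sxy / Sxx = -13/102 ≈ -0.127451

-0.1275


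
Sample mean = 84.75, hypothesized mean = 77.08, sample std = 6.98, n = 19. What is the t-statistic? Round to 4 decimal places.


t = (xbar - mu0) / (s/sqrt(n))
xbar - mu0 = 84.75 - 77.08 = 7.67
sqrt(19) ≈ 4.35889894
s/sqrt(n) = 6.98 / 4.35889894 ≈ 1.60132182
t = 7.67 / 1.60132182 ≈ 4.789793

4.7898


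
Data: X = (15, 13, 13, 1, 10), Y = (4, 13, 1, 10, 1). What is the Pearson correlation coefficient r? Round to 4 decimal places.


r = sum((xi-xbar)(yi-ybar)) / sqrt(sum((xi-xbar)^2) * sum((yi-ybar)^2))
n = 5, xbar = 52/5 = 10.4, ybar = 29/5 = 5.8
Sxy = sum((xi-xbar)(yi-ybar)) = -39.6
Sxx = sum((xi-xbar)^2) = 123.2
Syy = sum((yi-ybar)^2) = 118.8
sqrt(Sxx*Syy) ≈ 120.979998
r = Sxy / sqrt(Sxx*Syy) = -39.6 / 120.979998 ≈ -0.327327

-0.3273


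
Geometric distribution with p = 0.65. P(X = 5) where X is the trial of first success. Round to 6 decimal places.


P = (1-p)^(k-1) * p
(1-p)^(k-1) = 0.35^4 = 0.01500625
P = 0.01500625 * 0.65 ≈ 0.009754063

0.009754


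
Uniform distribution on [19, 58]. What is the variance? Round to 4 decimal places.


Var = (b-a)^2 / 12
(b-a)^2 = (58 - 19)^2 = 1521
Var = 1521/12 = 126.75

126.7500


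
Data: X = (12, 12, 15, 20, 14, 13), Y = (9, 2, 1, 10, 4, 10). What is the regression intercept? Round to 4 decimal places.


a = ybar - b*xbar, where b = sum((xi-xbar)(yi-ybar)) / sum((xi-xbar)^2)
n = 6, xbar = 86/6 = 43/3 ≈ 14.333333, ybar = 36/6 = 6
Sxy = sum((xi-xbar)(yi-ybar)) = 17
Sxx = sum((xi-xbar)^2) = 136/3 ≈ 45.333333
b = Sxy / Sxx = 0.375
a = 6 - 0.375 * 14.333333 = 0.625

0.6250


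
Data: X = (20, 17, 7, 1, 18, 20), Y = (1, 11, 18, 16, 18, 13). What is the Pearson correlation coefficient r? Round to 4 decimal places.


r = sum((xi-xbar)(yi-ybar)) / sqrt(sum((xi-xbar)^2) * sum((yi-ybar)^2))
n = 6, xbar = 83/6 ≈ 13.833333, ybar = 77/6 ≈ 12.833333
Sxy = sum((xi-xbar)(yi-ybar)) = -793/6 ≈ -132.166667
Sxx = sum((xi-xbar)^2) = 1889/6 ≈ 314.833333
Syy = sum((yi-ybar)^2) = 1241/6 ≈ 206.833333
sqrt(Sxx*Syy) ≈ 255.182342
r = Sxy / sqrt(Sxx*Syy) = -132.166667 / 255.182342 ≈ -0.517930

-0.5179


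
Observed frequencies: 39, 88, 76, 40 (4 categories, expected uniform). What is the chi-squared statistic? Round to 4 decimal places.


chi2 = sum((O-E)^2/E), E = total/4
total = 243, E = 243/4 = 60.75
(39 - 60.75)^2 / 60.75 = 473.0625 / 60.75 = 841/108 ≈ 7.787037
(88 - 60.75)^2 / 60.75 = 742.5625 / 60.75 = 11881/972 ≈ 12.223251
(76 - 60.75)^2 / 60.75 = 232.5625 / 60.75 = 3721/972 ≈ 3.828189
(40 - 60.75)^2 / 60.75 = 430.5625 / 60.75 = 6889/972 ≈ 7.087449
chi2 = 835/27 ≈ 30.925926

30.9259


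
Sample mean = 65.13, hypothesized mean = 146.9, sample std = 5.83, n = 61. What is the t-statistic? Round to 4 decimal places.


t = (xbar - mu0) / (s/sqrt(n))
xbar - mu0 = 65.13 - 146.9 = -81.77
sqrt(61) ≈ 7.81024968
s/sqrt(n) = 5.83 / 7.81024968 ≈ 0.74645501
t = -81.77 / 0.74645501 ≈ -109.544445

-109.5444


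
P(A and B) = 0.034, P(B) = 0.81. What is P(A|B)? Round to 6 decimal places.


P(A|B) = P(A and B) / P(B) = 0.034 / 0.81 = 17/405 ≈ 0.04197531

0.041975


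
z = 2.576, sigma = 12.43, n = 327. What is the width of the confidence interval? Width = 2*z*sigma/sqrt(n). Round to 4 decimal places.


width = 2*z*sigma/sqrt(n)
2*z*sigma = 2 * 2.576 * 12.43 = 64.03936
sqrt(327) ≈ 18.083141
width = 64.03936 / 18.083141 ≈ 3.541385

3.5414


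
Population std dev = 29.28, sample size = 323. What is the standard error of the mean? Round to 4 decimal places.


SE = sigma / sqrt(n)
sqrt(323) ≈ 17.972201
SE = 29.28 / 17.972201 ≈ 1.629183

1.6292


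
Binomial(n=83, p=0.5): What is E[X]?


E[X] = n*p = 83 * 0.5 = 41.5

41.5


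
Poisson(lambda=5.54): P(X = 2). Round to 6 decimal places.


P = e^(-lam) * lam^k / k!
e^(-5.54) ≈ 0.003926527
lam^k = 5.54^2 = 30.6916
k! = 2! = 2
P = 0.003926527 * 30.6916 / 2 ≈ 0.060256

0.060256


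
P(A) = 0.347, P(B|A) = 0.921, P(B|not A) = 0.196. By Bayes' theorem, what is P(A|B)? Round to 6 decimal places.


P(A|B) = P(B|A)*P(A) / P(B), P(B) = P(B|A)*P(A) + P(B|not A)*P(not A)
P(B|A)*P(A) = 0.921 * 0.347 = 0.319587
P(B|not A)*P(not A) = 0.196 * 0.653 = 0.127988
P(B) = 0.319587 + 0.127988 = 0.447575
P(A|B) = 0.319587 / 0.447575 ≈ 0.71404122

0.714041


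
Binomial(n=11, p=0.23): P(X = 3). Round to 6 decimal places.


P = C(n,k) * p^k * (1-p)^(n-k)
C(11,3) = 165
p^k = 0.23^3 = 0.012167
(1-p)^(n-k) = 0.77^8 ≈ 0.1235736
P = 165 * 0.012167 * 0.1235736 ≈ 0.248081

0.248081


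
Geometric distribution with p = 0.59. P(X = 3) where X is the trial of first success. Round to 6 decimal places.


P = (1-p)^(k-1) * p
(1-p)^(k-1) = 0.41^2 = 0.1681
P = 0.1681 * 0.59 = 0.099179

0.099179


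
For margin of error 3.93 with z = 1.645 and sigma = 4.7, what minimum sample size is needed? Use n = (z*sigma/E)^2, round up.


z*sigma/E = 1.645 * 4.7 / 3.93 = 15463/7860 ≈ 1.967303
(z*sigma/E)^2 ≈ 3.870280
round up: n = 4

4


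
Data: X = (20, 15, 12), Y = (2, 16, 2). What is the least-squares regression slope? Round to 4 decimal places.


b = sum((xi-xbar)(yi-ybar)) / sum((xi-xbar)^2)
n = 3, xbar = 47/3 ≈ 15.666667, ybar = 20/3 ≈ 6.666667
Sxy = sum((xi-xbar)(yi-ybar)) = -28/3 ≈ -9.333333
Sxx = sum((xi-xbar)^2) = 98/3 ≈ 32.666667
b = Sxy / Sxx = -2/7 ≈ -0.285714

-0.2857


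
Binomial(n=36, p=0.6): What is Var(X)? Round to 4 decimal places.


Var = n*p*(1-p) = 36 * 0.6 * 0.4 = 8.64

8.6400


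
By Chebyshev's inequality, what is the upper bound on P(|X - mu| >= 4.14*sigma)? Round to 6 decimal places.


P <= 1/k^2
k^2 = 4.14^2 = 17.1396
1/k^2 = 1 / 17.1396 ≈ 0.05834442

0.058344


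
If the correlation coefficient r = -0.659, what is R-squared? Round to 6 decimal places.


R^2 = r^2 = (-0.659)^2 = 0.434281

0.434281


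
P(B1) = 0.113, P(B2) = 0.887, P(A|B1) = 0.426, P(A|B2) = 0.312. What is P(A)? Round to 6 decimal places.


P(A) = P(A|B1)*P(B1) + P(A|B2)*P(B2)
P(A|B1)*P(B1) = 0.426 * 0.113 = 0.048138
P(A|B2)*P(B2) = 0.312 * 0.887 = 0.276744
P(A) = 0.048138 + 0.276744 = 0.324882

0.324882


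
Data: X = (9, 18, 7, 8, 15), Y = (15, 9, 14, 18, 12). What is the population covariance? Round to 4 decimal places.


Cov = (1/n)*sum((xi-xbar)(yi-ybar))
n = 5, xbar = 57/5 = 11.4, ybar = 68/5 = 13.6
sum((xi-xbar)(yi-ybar)) = -56.2
Cov = -56.2 / 5 = -11.24

-11.2400


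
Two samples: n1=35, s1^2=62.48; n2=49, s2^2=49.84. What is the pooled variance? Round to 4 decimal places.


sp^2 = ((n1-1)*s1^2 + (n2-1)*s2^2)/(n1+n2-2)
(n1-1)*s1^2 = 34 * 62.48 = 2124.32
(n2-1)*s2^2 = 48 * 49.84 = 2392.32
numerator = 2124.32 + 2392.32 = 4516.64
n1+n2-2 = 82
sp^2 = 4516.64 / 82 = 56458/1025 ≈ 55.080976

55.0810


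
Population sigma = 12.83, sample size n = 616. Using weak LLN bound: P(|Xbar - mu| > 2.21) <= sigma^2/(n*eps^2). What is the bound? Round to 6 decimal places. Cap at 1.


bound = min(1, sigma^2/(n*eps^2))
sigma^2 = 12.83^2 = 164.6089
n*eps^2 = 616 * 2.21^2 = 616 * 4.8841 = 3008.6056
sigma^2/(n*eps^2) = 164.6089 / 3008.6056 ≈ 0.05471269

0.054713


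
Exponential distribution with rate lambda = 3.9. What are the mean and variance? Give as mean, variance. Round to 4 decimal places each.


mean = 1/lam, var = 1/lam^2
mean = 1 / 3.9 = 10/39 ≈ 0.256410
lam^2 = 3.9^2 = 15.21
var = 1 / 15.21 = 100/1521 ≈ 0.065746

0.2564, 0.0657


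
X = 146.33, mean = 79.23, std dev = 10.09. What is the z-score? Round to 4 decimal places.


z = (X - mu) / sigma
X - mu = 146.33 - 79.23 = 67.1
z = 67.1 / 10.09 = 6710/1009 ≈ 6.650149

6.6501


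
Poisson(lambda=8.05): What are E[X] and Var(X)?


E[X] = Var(X) = lambda = 8.05

8.05, 8.05


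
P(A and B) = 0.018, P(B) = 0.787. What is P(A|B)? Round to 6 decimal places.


P(A|B) = P(A and B) / P(B) = 0.018 / 0.787 = 18/787 ≈ 0.02287166

0.022872


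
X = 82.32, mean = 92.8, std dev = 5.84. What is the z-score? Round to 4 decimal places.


z = (X - mu) / sigma
X - mu = 82.32 - 92.8 = -10.48
z = -10.48 / 5.84 = -131/73 ≈ -1.794521

-1.7945


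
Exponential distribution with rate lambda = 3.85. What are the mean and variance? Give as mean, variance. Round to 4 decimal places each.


mean = 1/lam, var = 1/lam^2
mean = 1 / 3.85 = 20/77 ≈ 0.259740
lam^2 = 3.85^2 = 14.8225
var = 1 / 14.8225 = 400/5929 ≈ 0.067465

0.2597, 0.0675


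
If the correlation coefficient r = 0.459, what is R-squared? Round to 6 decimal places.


R^2 = r^2 = (0.459)^2 = 0.210681

0.210681


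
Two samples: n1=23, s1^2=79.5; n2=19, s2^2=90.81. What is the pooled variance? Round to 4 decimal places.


sp^2 = ((n1-1)*s1^2 + (n2-1)*s2^2)/(n1+n2-2)
(n1-1)*s1^2 = 22 * 79.5 = 1749
(n2-1)*s2^2 = 18 * 90.81 = 1634.58
numerator = 1749 + 1634.58 = 3383.58
n1+n2-2 = 40
sp^2 = 3383.58 / 40 = 84.5895

84.5895


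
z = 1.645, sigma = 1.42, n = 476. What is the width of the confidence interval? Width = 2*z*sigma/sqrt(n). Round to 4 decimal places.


width = 2*z*sigma/sqrt(n)
2*z*sigma = 2 * 1.645 * 1.42 = 4.6718
sqrt(476) ≈ 21.817424
width = 4.6718 / 21.817424 ≈ 0.214132

0.2141


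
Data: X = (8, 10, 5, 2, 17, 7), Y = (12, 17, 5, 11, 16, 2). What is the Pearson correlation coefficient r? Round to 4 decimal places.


r = sum((xi-xbar)(yi-ybar)) / sqrt(sum((xi-xbar)^2) * sum((yi-ybar)^2))
n = 6, xbar = 49/6 ≈ 8.166667, ybar = 63/6 = 10.5
Sxy = sum((xi-xbar)(yi-ybar)) = 84.5
Sxx = sum((xi-xbar)^2) = 785/6 ≈ 130.833333
Syy = sum((yi-ybar)^2) = 177.5
sqrt(Sxx*Syy) ≈ 152.390671
r = Sxy / sqrt(Sxx*Syy) = 84.5 / 152.390671 ≈ 0.554496

0.5545


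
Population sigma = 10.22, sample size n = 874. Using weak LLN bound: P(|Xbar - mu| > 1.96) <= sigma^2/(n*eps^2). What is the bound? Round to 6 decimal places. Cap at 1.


bound = min(1, sigma^2/(n*eps^2))
sigma^2 = 10.22^2 = 104.4484
n*eps^2 = 874 * 1.96^2 = 874 * 3.8416 = 3357.5584
sigma^2/(n*eps^2) = 104.4484 / 3357.5584 ≈ 0.03110844

0.031108


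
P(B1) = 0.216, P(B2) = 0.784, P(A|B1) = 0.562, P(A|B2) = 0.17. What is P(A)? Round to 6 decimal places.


P(A) = P(A|B1)*P(B1) + P(A|B2)*P(B2)
P(A|B1)*P(B1) = 0.562 * 0.216 = 0.121392
P(A|B2)*P(B2) = 0.17 * 0.784 = 0.13328
P(A) = 0.121392 + 0.13328 = 0.254672

0.254672


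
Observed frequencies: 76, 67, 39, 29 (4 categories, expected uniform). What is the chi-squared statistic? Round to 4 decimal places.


chi2 = sum((O-E)^2/E), E = total/4
total = 211, E = 211/4 = 52.75
(76 - 52.75)^2 / 52.75 = 540.5625 / 52.75 = 8649/844 ≈ 10.247630
(67 - 52.75)^2 / 52.75 = 203.0625 / 52.75 = 3249/844 ≈ 3.849526
(39 - 52.75)^2 / 52.75 = 189.0625 / 52.75 = 3025/844 ≈ 3.584123
(29 - 52.75)^2 / 52.75 = 564.0625 / 52.75 = 9025/844 ≈ 10.693128
chi2 = 5987/211 ≈ 28.374408

28.3744


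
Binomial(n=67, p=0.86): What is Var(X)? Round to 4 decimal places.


Var = n*p*(1-p) = 67 * 0.86 * 0.14 = 8.0668

8.0668


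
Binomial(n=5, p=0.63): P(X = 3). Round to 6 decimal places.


P = C(n,k) * p^k * (1-p)^(n-k)
C(5,3) = 10
p^k = 0.63^3 = 0.250047
(1-p)^(n-k) = 0.37^2 = 0.1369
P = 10 * 0.250047 * 0.1369 ≈ 0.342314

0.342314


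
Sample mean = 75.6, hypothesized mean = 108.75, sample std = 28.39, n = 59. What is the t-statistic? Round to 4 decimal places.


t = (xbar - mu0) / (s/sqrt(n))
xbar - mu0 = 75.6 - 108.75 = -33.15
sqrt(59) ≈ 7.68114575
s/sqrt(n) = 28.39 / 7.68114575 ≈ 3.69606318
t = -33.15 / 3.69606318 ≈ -8.969003

-8.9690


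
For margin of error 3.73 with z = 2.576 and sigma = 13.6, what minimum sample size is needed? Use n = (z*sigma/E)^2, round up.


z*sigma/E = 2.576 * 13.6 / 3.73 = 87584/9325 ≈ 9.392386
(z*sigma/E)^2 ≈ 88.216916
round up: n = 89

89


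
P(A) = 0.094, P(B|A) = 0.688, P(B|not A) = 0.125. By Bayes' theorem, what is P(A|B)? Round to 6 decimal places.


P(A|B) = P(B|A)*P(A) / P(B), P(B) = P(B|A)*P(A) + P(B|not A)*P(not A)
P(B|A)*P(A) = 0.688 * 0.094 = 0.064672
P(B|not A)*P(not A) = 0.125 * 0.906 = 0.11325
P(B) = 0.064672 + 0.11325 = 0.177922
P(A|B) = 0.064672 / 0.177922 ≈ 0.36348512

0.363485


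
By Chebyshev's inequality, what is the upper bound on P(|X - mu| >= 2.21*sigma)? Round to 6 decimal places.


P <= 1/k^2
k^2 = 2.21^2 = 4.8841
1/k^2 = 1 / 4.8841 ≈ 0.20474601

0.204746


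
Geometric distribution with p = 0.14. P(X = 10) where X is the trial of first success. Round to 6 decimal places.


P = (1-p)^(k-1) * p
(1-p)^(k-1) = 0.86^9 ≈ 0.2573274
P = 0.2573274 * 0.14 ≈ 0.03602584

0.036026


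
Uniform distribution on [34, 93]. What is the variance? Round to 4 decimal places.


Var = (b-a)^2 / 12
(b-a)^2 = (93 - 34)^2 = 3481
Var = 3481/12 ≈ 290.083333

290.0833


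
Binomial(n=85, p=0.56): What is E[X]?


E[X] = n*p = 85 * 0.56 = 47.6

47.6


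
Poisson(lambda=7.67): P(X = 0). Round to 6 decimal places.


P = e^(-lam) * lam^k / k!
e^(-7.67) ≈ 0.0004666178
lam^k = 7.67^0 = 1
k! = 0! = 1
P = 0.0004666178 * 1 / 1 ≈ 0.000467

0.000467


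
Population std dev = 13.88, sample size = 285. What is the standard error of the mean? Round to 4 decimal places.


SE = sigma / sqrt(n)
sqrt(285) ≈ 16.881943
SE = 13.88 / 16.881943 ≈ 0.822180

0.8222


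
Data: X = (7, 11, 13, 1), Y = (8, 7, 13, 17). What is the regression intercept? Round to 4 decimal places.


a = ybar - b*xbar, where b = sum((xi-xbar)(yi-ybar)) / sum((xi-xbar)^2)
n = 4, xbar = 32/4 = 8, ybar = 45/4 = 11.25
Sxy = sum((xi-xbar)(yi-ybar)) = -41
Sxx = sum((xi-xbar)^2) = 84
b = Sxy / Sxx = -41/84 ≈ -0.488095
a = 11.25 - (-0.488095) * 8 = 1273/84 ≈ 15.154762

15.1548


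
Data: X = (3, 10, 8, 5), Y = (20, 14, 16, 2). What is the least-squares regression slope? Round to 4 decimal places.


b = sum((xi-xbar)(yi-ybar)) / sum((xi-xbar)^2)
n = 4, xbar = 26/4 = 6.5, ybar = 52/4 = 13
Sxy = sum((xi-xbar)(yi-ybar)) = 0
Sxx = sum((xi-xbar)^2) = 29
b = Sxy / Sxx = 0

0.0000


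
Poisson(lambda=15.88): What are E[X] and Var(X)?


E[X] = Var(X) = lambda = 15.88

15.88, 15.88


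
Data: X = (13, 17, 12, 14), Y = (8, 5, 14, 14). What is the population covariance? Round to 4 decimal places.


Cov = (1/n)*sum((xi-xbar)(yi-ybar))
n = 4, xbar = 56/4 = 14, ybar = 41/4 = 10.25
sum((xi-xbar)(yi-ybar)) = -21
Cov = -21 / 4 = -5.25

-5.2500


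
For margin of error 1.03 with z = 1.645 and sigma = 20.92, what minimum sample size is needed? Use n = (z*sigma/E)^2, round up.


z*sigma/E = 1.645 * 20.92 / 1.03 = 172067/5150 ≈ 33.411068
(z*sigma/E)^2 ≈ 1116.299462
round up: n = 1117

1117


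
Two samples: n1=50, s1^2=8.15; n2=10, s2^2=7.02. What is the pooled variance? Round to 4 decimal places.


sp^2 = ((n1-1)*s1^2 + (n2-1)*s2^2)/(n1+n2-2)
(n1-1)*s1^2 = 49 * 8.15 = 399.35
(n2-1)*s2^2 = 9 * 7.02 = 63.18
numerator = 399.35 + 63.18 = 462.53
n1+n2-2 = 58
sp^2 = 462.53 / 58 = 46253/5800 ≈ 7.974655

7.9747


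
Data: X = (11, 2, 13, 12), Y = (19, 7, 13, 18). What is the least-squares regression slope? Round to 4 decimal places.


b = sum((xi-xbar)(yi-ybar)) / sum((xi-xbar)^2)
n = 4, xbar = 38/4 = 9.5, ybar = 57/4 = 14.25
Sxy = sum((xi-xbar)(yi-ybar)) = 66.5
Sxx = sum((xi-xbar)^2) = 77
b = Sxy / Sxx = 19/22 ≈ 0.863636

0.8636


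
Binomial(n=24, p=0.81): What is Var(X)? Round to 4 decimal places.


Var = n*p*(1-p) = 24 * 0.81 * 0.19 = 3.6936

3.6936


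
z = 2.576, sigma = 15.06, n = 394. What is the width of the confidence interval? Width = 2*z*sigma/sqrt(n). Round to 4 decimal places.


width = 2*z*sigma/sqrt(n)
2*z*sigma = 2 * 2.576 * 15.06 = 77.58912
sqrt(394) ≈ 19.849433
width = 77.58912 / 19.849433 ≈ 3.908883

3.9089


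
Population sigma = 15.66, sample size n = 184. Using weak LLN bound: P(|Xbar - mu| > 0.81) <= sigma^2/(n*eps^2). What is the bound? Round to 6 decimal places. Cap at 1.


bound = min(1, sigma^2/(n*eps^2))
sigma^2 = 15.66^2 = 245.2356
n*eps^2 = 184 * 0.81^2 = 184 * 0.6561 = 120.7224
sigma^2/(n*eps^2) = 245.2356 / 120.7224 = 841/414 ≈ 2.03140097
this exceeds 1, so the bound is capped at 1

1.000000


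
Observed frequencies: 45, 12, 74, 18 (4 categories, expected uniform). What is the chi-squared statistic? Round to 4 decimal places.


chi2 = sum((O-E)^2/E), E = total/4
total = 149, E = 149/4 = 37.25
(45 - 37.25)^2 / 37.25 = 60.0625 / 37.25 = 961/596 ≈ 1.612416
(12 - 37.25)^2 / 37.25 = 637.5625 / 37.25 = 10201/596 ≈ 17.115772
(74 - 37.25)^2 / 37.25 = 1350.5625 / 37.25 = 21609/596 ≈ 36.256711
(18 - 37.25)^2 / 37.25 = 370.5625 / 37.25 = 5929/596 ≈ 9.947987
chi2 = 9675/149 ≈ 64.932886

64.9329


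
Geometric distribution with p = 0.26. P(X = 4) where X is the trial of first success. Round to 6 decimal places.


P = (1-p)^(k-1) * p
(1-p)^(k-1) = 0.74^3 = 0.405224
P = 0.405224 * 0.26 ≈ 0.1053582

0.105358


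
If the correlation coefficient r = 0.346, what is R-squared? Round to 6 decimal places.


R^2 = r^2 = (0.346)^2 = 0.119716

0.119716


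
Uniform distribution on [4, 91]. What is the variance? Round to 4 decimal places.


Var = (b-a)^2 / 12
(b-a)^2 = (91 - 4)^2 = 7569
Var = 7569/12 = 630.75

630.7500


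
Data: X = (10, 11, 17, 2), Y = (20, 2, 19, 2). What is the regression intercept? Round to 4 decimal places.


a = ybar - b*xbar, where b = sum((xi-xbar)(yi-ybar)) / sum((xi-xbar)^2)
n = 4, xbar = 40/4 = 10, ybar = 43/4 = 10.75
Sxy = sum((xi-xbar)(yi-ybar)) = 119
Sxx = sum((xi-xbar)^2) = 114
b = Sxy / Sxx = 119/114 ≈ 1.043860
a = 10.75 - 1.043860 * 10 = 71/228 ≈ 0.311404

0.3114


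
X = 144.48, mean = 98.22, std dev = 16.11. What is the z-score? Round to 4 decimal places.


z = (X - mu) / sigma
X - mu = 144.48 - 98.22 = 46.26
z = 46.26 / 16.11 = 514/179 ≈ 2.871508

2.8715


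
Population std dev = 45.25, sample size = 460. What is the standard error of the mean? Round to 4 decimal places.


SE = sigma / sqrt(n)
sqrt(460) ≈ 21.447611
SE = 45.25 / 21.447611 ≈ 2.109792

2.1098


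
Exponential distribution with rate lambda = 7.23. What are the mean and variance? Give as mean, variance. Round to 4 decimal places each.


mean = 1/lam, var = 1/lam^2
mean = 1 / 7.23 = 100/723 ≈ 0.138313
lam^2 = 7.23^2 = 52.2729
var = 1 / 52.2729 ≈ 0.019130

0.1383, 0.0191


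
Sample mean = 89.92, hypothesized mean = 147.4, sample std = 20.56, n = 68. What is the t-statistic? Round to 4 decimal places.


t = (xbar - mu0) / (s/sqrt(n))
xbar - mu0 = 89.92 - 147.4 = -57.48
sqrt(68) ≈ 8.24621125
s/sqrt(n) = 20.56 / 8.24621125 ≈ 2.49326623
t = -57.48 / 2.49326623 ≈ -23.054096

-23.0541


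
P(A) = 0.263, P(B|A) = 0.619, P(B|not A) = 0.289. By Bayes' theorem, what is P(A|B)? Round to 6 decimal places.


P(A|B) = P(B|A)*P(A) / P(B), P(B) = P(B|A)*P(A) + P(B|not A)*P(not A)
P(B|A)*P(A) = 0.619 * 0.263 = 0.162797
P(B|not A)*P(not A) = 0.289 * 0.737 = 0.212993
P(B) = 0.162797 + 0.212993 = 0.37579
P(A|B) = 0.162797 / 0.37579 ≈ 0.43321270

0.433213


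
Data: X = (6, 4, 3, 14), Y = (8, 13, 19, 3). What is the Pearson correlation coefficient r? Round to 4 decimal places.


r = sum((xi-xbar)(yi-ybar)) / sqrt(sum((xi-xbar)^2) * sum((yi-ybar)^2))
n = 4, xbar = 27/4 = 6.75, ybar = 43/4 = 10.75
Sxy = sum((xi-xbar)(yi-ybar)) = -91.25
Sxx = sum((xi-xbar)^2) = 74.75
Syy = sum((yi-ybar)^2) = 140.75
sqrt(Sxx*Syy) ≈ 102.572231
r = Sxy / sqrt(Sxx*Syy) = -91.25 / 102.572231 ≈ -0.889617

-0.8896


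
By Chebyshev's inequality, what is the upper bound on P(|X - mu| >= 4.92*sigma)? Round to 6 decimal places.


P <= 1/k^2
k^2 = 4.92^2 = 24.2064
1/k^2 = 1 / 24.2064 ≈ 0.04131139

0.041311


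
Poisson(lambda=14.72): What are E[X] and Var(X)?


E[X] = Var(X) = lambda = 14.72

14.72, 14.72


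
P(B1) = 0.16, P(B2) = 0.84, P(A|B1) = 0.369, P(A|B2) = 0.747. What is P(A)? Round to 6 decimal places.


P(A) = P(A|B1)*P(B1) + P(A|B2)*P(B2)
P(A|B1)*P(B1) = 0.369 * 0.16 = 0.05904
P(A|B2)*P(B2) = 0.747 * 0.84 = 0.62748
P(A) = 0.05904 + 0.62748 = 0.68652

0.686520


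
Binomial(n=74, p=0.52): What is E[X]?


E[X] = n*p = 74 * 0.52 = 38.48

38.48


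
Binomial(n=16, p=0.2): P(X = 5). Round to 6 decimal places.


P = C(n,k) * p^k * (1-p)^(n-k)
C(16,5) = 4368
p^k = 0.2^5 = 0.00032
(1-p)^(n-k) = 0.8^11 ≈ 0.08589935
P = 4368 * 0.00032 * 0.08589935 ≈ 0.120067

0.120067


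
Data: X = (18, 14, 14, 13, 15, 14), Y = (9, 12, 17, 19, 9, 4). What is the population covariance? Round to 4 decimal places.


Cov = (1/n)*sum((xi-xbar)(yi-ybar))
n = 6, xbar = 88/6 = 44/3 ≈ 14.666667, ybar = 70/6 = 35/3 ≈ 11.666667
sum((xi-xbar)(yi-ybar)) = -62/3 ≈ -20.666667
Cov = -20.666667 / 6 = -31/9 ≈ -3.444444

-3.4444


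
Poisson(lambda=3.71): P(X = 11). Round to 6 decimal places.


P = e^(-lam) * lam^k / k!
e^(-3.71) ≈ 0.02447752
lam^k = 3.71^11 ≈ 1832791.262498
k! = 11! = 39916800
P = 0.02447752 * 1832791.262498 / 39916800 ≈ 0.001124

0.001124


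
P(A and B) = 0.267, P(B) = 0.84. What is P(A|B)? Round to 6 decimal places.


P(A|B) = P(A and B) / P(B) = 0.267 / 0.84 = 89/280 ≈ 0.31785714

0.317857


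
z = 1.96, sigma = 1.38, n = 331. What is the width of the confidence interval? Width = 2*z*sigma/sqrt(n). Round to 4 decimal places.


width = 2*z*sigma/sqrt(n)
2*z*sigma = 2 * 1.96 * 1.38 = 5.4096
sqrt(331) ≈ 18.193405
width = 5.4096 / 18.193405 ≈ 0.297339

0.2973


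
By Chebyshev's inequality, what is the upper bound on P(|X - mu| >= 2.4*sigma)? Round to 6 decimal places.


P <= 1/k^2
k^2 = 2.4^2 = 5.76
1/k^2 = 1 / 5.76 = 25/144 ≈ 0.17361111

0.173611


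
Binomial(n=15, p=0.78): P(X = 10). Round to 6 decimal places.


P = C(n,k) * p^k * (1-p)^(n-k)
C(15,10) = 3003
p^k = 0.78^10 ≈ 0.08335776
(1-p)^(n-k) = 0.22^5 = 0.0005153632
P = 3003 * 0.08335776 * 0.0005153632 ≈ 0.129007

0.129007


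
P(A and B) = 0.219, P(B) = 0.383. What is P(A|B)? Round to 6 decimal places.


P(A|B) = P(A and B) / P(B) = 0.219 / 0.383 = 219/383 ≈ 0.57180157

0.571802


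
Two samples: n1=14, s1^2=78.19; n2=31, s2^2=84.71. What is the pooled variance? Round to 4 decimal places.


sp^2 = ((n1-1)*s1^2 + (n2-1)*s2^2)/(n1+n2-2)
(n1-1)*s1^2 = 13 * 78.19 = 1016.47
(n2-1)*s2^2 = 30 * 84.71 = 2541.3
numerator = 1016.47 + 2541.3 = 3557.77
n1+n2-2 = 43
sp^2 = 3557.77 / 43 = 355777/4300 ≈ 82.738837

82.7388


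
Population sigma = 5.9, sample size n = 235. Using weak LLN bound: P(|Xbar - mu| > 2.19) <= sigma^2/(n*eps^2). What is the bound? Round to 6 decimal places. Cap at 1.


bound = min(1, sigma^2/(n*eps^2))
sigma^2 = 5.9^2 = 34.81
n*eps^2 = 235 * 2.19^2 = 235 * 4.7961 = 1127.0835
sigma^2/(n*eps^2) = 34.81 / 1127.0835 ≈ 0.03088502

0.030885


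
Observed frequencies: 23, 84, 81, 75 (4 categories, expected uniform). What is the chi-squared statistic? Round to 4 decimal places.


chi2 = sum((O-E)^2/E), E = total/4
total = 263, E = 263/4 = 65.75
(23 - 65.75)^2 / 65.75 = 1827.5625 / 65.75 = 29241/1052 ≈ 27.795627
(84 - 65.75)^2 / 65.75 = 333.0625 / 65.75 = 5329/1052 ≈ 5.065589
(81 - 65.75)^2 / 65.75 = 232.5625 / 65.75 = 3721/1052 ≈ 3.537072
(75 - 65.75)^2 / 65.75 = 85.5625 / 65.75 = 1369/1052 ≈ 1.301331
chi2 = 9915/263 ≈ 37.699620

37.6996


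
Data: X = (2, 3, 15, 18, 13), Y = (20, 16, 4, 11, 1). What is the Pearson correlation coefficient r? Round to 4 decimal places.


r = sum((xi-xbar)(yi-ybar)) / sqrt(sum((xi-xbar)^2) * sum((yi-ybar)^2))
n = 5, xbar = 51/5 = 10.2, ybar = 52/5 = 10.4
Sxy = sum((xi-xbar)(yi-ybar)) = -171.4
Sxx = sum((xi-xbar)^2) = 210.8
Syy = sum((yi-ybar)^2) = 253.2
sqrt(Sxx*Syy) ≈ 231.029349
r = Sxy / sqrt(Sxx*Syy) = -171.4 / 231.029349 ≈ -0.741897

-0.7419


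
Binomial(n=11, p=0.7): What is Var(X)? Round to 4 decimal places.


Var = n*p*(1-p) = 11 * 0.7 * 0.3 = 2.31

2.3100


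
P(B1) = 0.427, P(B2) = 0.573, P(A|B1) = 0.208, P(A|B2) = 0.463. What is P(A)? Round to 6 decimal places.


P(A) = P(A|B1)*P(B1) + P(A|B2)*P(B2)
P(A|B1)*P(B1) = 0.208 * 0.427 = 0.088816
P(A|B2)*P(B2) = 0.463 * 0.573 = 0.265299
P(A) = 0.088816 + 0.265299 = 0.354115

0.354115


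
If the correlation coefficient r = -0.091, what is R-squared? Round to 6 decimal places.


R^2 = r^2 = (-0.091)^2 = 0.008281

0.008281


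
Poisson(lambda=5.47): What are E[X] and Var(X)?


E[X] = Var(X) = lambda = 5.47

5.47, 5.47


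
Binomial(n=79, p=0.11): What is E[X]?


E[X] = n*p = 79 * 0.11 = 8.69

8.69


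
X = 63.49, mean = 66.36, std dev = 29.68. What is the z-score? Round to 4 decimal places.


z = (X - mu) / sigma
X - mu = 63.49 - 66.36 = -2.87
z = -2.87 / 29.68 = -41/424 ≈ -0.096698

-0.0967


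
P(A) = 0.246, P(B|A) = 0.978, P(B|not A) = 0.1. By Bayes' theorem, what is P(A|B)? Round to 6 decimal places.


P(A|B) = P(B|A)*P(A) / P(B), P(B) = P(B|A)*P(A) + P(B|not A)*P(not A)
P(B|A)*P(A) = 0.978 * 0.246 = 0.240588
P(B|not A)*P(not A) = 0.1 * 0.754 = 0.0754
P(B) = 0.240588 + 0.0754 = 0.315988
P(A|B) = 0.240588 / 0.315988 ≈ 0.76138334

0.761383


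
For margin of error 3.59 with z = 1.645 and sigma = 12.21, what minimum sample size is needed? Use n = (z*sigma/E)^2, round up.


z*sigma/E = 1.645 * 12.21 / 3.59 ≈ 5.594833
(z*sigma/E)^2 ≈ 31.302155
round up: n = 32

32


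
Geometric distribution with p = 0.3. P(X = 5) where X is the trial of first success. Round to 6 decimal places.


P = (1-p)^(k-1) * p
(1-p)^(k-1) = 0.7^4 = 0.2401
P = 0.2401 * 0.3 = 0.07203

0.072030


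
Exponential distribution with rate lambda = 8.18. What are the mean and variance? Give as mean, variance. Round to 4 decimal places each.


mean = 1/lam, var = 1/lam^2
mean = 1 / 8.18 = 50/409 ≈ 0.122249
lam^2 = 8.18^2 = 66.9124
var = 1 / 66.9124 ≈ 0.014945

0.1222, 0.0149


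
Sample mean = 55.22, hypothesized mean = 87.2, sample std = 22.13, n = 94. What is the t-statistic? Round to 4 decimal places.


t = (xbar - mu0) / (s/sqrt(n))
xbar - mu0 = 55.22 - 87.2 = -31.98
sqrt(94) ≈ 9.69535971
s/sqrt(n) = 22.13 / 9.69535971 ≈ 2.28253522
t = -31.98 / 2.28253522 ≈ -14.010737

-14.0107


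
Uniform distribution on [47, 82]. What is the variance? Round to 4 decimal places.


Var = (b-a)^2 / 12
(b-a)^2 = (82 - 47)^2 = 1225
Var = 1225/12 ≈ 102.083333

102.0833


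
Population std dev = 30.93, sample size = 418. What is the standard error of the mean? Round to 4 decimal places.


SE = sigma / sqrt(n)
sqrt(418) ≈ 20.445048
SE = 30.93 / 20.445048 ≈ 1.512836

1.5128


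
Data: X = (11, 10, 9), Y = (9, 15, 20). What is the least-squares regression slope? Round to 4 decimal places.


b = sum((xi-xbar)(yi-ybar)) / sum((xi-xbar)^2)
n = 3, xbar = 30/3 = 10, ybar = 44/3 ≈ 14.666667
Sxy = sum((xi-xbar)(yi-ybar)) = -11
Sxx = sum((xi-xbar)^2) = 2
b = Sxy / Sxx = -5.5

-5.5000


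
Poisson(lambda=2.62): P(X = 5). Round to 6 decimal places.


P = e^(-lam) * lam^k / k!
e^(-2.62) ≈ 0.07280286
lam^k = 2.62^5 ≈ 123.454367
k! = 5! = 120
P = 0.07280286 * 123.454367 / 120 ≈ 0.074899

0.074899


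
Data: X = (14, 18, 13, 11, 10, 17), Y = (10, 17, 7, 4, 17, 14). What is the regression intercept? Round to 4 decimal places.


a = ybar - b*xbar, where b = sum((xi-xbar)(yi-ybar)) / sum((xi-xbar)^2)
n = 6, xbar = 83/6 ≈ 13.833333, ybar = 69/6 = 11.5
Sxy = sum((xi-xbar)(yi-ybar)) = 34.5
Sxx = sum((xi-xbar)^2) = 305/6 ≈ 50.833333
b = Sxy / Sxx = 207/305 ≈ 0.678689
a = 11.5 - 0.678689 * 13.833333 = 644/305 ≈ 2.111475

2.1115


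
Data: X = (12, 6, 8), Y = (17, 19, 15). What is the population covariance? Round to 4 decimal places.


Cov = (1/n)*sum((xi-xbar)(yi-ybar))
n = 3, xbar = 26/3 ≈ 8.666667, ybar = 51/3 = 17
sum((xi-xbar)(yi-ybar)) = -4
Cov = -4 / 3 = -4/3 ≈ -1.333333

-1.3333


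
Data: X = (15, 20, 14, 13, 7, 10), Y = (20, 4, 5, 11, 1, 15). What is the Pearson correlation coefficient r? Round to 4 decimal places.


r = sum((xi-xbar)(yi-ybar)) / sqrt(sum((xi-xbar)^2) * sum((yi-ybar)^2))
n = 6, xbar = 79/6 ≈ 13.166667, ybar = 56/6 = 28/3 ≈ 9.333333
Sxy = sum((xi-xbar)(yi-ybar)) = 38/3 ≈ 12.666667
Sxx = sum((xi-xbar)^2) = 593/6 ≈ 98.833333
Syy = sum((yi-ybar)^2) = 796/3 ≈ 265.333333
sqrt(Sxx*Syy) ≈ 161.937574
r = Sxy / sqrt(Sxx*Syy) = 12.666667 / 161.937574 ≈ 0.078219

0.0782


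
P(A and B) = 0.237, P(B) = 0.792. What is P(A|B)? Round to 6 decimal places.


P(A|B) = P(A and B) / P(B) = 0.237 / 0.792 = 79/264 ≈ 0.29924242

0.299242


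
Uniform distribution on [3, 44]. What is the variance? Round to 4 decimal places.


Var = (b-a)^2 / 12
(b-a)^2 = (44 - 3)^2 = 1681
Var = 1681/12 ≈ 140.083333

140.0833


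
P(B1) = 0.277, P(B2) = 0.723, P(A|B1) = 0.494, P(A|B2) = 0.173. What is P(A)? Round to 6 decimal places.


P(A) = P(A|B1)*P(B1) + P(A|B2)*P(B2)
P(A|B1)*P(B1) = 0.494 * 0.277 = 0.136838
P(A|B2)*P(B2) = 0.173 * 0.723 = 0.125079
P(A) = 0.136838 + 0.125079 = 0.261917

0.261917
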